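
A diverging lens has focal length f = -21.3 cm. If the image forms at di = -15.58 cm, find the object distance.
1/do = 1/f − 1/di → do = 58.02 cm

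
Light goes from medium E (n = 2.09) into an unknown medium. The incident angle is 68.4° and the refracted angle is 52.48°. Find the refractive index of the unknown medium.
n₂ = n₁·sin θ₁ / sin θ₂ = 2.45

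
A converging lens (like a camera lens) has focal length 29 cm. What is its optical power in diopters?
P = 1/f = 3.448 D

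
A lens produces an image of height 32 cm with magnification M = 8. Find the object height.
ho = |hi|/|M| = 4 cm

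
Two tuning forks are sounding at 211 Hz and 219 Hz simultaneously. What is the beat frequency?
8 Hz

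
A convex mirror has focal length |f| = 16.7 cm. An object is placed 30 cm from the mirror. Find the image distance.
f = −16.7 cm (convex); 1/di = 1/f − 1/do → di = -10.73 cm (virtual image, behind mirror)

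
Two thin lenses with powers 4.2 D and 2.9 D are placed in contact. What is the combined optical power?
P_total = P₁ + P₂ = 7.1 D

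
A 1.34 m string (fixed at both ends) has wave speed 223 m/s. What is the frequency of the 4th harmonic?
fₙ = nv/(2L) = 332.8 Hz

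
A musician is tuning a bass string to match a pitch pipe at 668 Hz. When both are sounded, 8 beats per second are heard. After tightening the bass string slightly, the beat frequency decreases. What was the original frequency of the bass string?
660 Hz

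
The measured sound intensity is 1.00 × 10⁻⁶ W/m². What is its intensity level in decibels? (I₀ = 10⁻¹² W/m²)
β = 10·log₁₀(I/I₀) = 60 dB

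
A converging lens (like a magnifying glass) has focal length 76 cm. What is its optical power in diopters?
P = 1/f = 1.316 D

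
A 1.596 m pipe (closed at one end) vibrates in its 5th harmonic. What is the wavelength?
λₙ = 4L/n = 1.277 m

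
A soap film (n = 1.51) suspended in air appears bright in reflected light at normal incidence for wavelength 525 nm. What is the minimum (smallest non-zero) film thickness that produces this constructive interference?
2nt = (m − ½)λ with m = 1 → t = (m − ½)λ/(2n) = 86.92 nm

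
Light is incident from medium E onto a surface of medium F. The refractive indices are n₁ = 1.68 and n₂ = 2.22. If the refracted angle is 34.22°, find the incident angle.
sin θ₁ = (n₂/n₁)·sin θ₂ → θ₁ = 48°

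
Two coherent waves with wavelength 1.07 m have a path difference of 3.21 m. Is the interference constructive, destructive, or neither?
constructive — path difference = 3λ, a whole number of wavelengths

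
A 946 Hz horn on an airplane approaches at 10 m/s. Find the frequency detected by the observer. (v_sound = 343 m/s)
f_obs = f·v/(v − v_s) = 974.4 Hz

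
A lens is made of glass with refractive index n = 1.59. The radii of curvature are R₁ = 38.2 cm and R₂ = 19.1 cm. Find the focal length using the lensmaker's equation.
1/f = (n − 1)(1/R₁ − 1/R₂) → f = -64.75 cm (diverging lens)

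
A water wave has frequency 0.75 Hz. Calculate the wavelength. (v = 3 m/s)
λ = v/f = 4 m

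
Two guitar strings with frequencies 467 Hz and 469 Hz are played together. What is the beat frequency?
2 Hz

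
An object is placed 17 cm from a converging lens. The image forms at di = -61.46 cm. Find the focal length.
1/f = 1/do + 1/di → f = 23.5 cm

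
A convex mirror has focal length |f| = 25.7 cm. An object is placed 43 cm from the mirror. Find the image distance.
f = −25.7 cm (convex); 1/di = 1/f − 1/do → di = -16.09 cm (virtual image, behind mirror)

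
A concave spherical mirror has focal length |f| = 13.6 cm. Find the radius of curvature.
R = 2|f| = 27.2 cm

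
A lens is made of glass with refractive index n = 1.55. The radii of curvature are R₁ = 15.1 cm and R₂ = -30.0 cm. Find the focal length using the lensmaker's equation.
1/f = (n − 1)(1/R₁ − 1/R₂) → f = 18.26 cm (converging lens)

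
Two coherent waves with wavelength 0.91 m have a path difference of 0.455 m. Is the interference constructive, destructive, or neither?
destructive — path difference = 0.5λ, an odd multiple of λ/2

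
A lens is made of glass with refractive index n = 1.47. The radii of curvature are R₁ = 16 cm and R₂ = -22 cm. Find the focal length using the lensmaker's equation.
1/f = (n − 1)(1/R₁ − 1/R₂) → f = 19.71 cm (converging lens)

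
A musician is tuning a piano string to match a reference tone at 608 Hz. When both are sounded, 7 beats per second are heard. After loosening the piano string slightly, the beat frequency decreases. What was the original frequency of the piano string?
615 Hz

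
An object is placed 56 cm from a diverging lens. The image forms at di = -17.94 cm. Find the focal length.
1/f = 1/do + 1/di → f = -26.4 cm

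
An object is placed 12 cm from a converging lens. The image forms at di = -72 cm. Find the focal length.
1/f = 1/do + 1/di → f = 14.4 cm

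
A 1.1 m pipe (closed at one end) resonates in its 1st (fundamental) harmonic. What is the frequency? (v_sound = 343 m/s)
fₙ = nv/(4L) = 77.95 Hz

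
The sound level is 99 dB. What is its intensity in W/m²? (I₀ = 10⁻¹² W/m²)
I = I₀·10^(β/10) = 7.94 × 10⁻³ W/m²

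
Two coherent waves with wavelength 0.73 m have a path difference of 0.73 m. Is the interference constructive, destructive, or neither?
constructive — path difference = 1λ, a whole number of wavelengths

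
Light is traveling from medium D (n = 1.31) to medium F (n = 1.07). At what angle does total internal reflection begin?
θc = arcsin(n₂/n₁) = 54.77°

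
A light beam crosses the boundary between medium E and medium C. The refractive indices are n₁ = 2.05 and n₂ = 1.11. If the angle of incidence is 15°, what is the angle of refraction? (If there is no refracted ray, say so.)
sin θ₂ = (n₁/n₂)·sin θ₁ = 0.478 → θ₂ = 28.55°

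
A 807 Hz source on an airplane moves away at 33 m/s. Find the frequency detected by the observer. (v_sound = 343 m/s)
f_obs = f·v/(v + v_s) = 736.2 Hz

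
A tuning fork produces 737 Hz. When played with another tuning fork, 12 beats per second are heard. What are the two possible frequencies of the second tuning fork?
f₂ = 737 ± 12 Hz → 749 Hz or 725 Hz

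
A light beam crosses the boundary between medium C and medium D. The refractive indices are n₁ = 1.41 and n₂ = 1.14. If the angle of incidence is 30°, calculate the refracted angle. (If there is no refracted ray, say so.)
sin θ₂ = (n₁/n₂)·sin θ₁ = 0.6184 → θ₂ = 38.2°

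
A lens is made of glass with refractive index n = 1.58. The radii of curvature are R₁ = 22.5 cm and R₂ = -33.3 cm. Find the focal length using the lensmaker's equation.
1/f = (n − 1)(1/R₁ − 1/R₂) → f = 23.15 cm (converging lens)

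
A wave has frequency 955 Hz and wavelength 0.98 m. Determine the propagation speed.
v = fλ = 935.9 m/s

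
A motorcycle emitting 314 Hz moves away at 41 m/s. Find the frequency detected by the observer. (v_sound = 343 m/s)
f_obs = f·v/(v + v_s) = 280.5 Hz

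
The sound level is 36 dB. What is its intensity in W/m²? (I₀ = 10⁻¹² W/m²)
I = I₀·10^(β/10) = 3.98 × 10⁻⁹ W/m²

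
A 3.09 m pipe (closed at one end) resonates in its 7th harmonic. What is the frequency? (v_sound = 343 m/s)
fₙ = nv/(4L) = 194.3 Hz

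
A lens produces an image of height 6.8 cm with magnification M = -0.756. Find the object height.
ho = |hi|/|M| = 8.995 cm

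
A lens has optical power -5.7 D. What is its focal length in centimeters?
f = 1/P = -17.54 cm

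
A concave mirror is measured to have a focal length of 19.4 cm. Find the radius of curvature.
R = 2|f| = 38.8 cm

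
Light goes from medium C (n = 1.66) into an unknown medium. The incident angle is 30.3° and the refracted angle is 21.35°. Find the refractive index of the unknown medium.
n₂ = n₁·sin θ₁ / sin θ₂ = 2.3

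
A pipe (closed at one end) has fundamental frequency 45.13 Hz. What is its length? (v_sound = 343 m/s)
L = v/(4f₁) = 1.9 m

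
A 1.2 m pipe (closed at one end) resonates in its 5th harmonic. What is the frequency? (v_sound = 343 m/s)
fₙ = nv/(4L) = 357.3 Hz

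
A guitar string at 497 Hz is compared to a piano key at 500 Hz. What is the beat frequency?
3 Hz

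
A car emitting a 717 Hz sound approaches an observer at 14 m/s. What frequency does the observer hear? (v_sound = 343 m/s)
f_obs = f·v/(v − v_s) = 747.5 Hz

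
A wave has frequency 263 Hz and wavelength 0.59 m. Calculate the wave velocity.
v = fλ = 155.2 m/s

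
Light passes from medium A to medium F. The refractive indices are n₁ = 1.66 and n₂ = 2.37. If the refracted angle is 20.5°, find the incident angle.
sin θ₁ = (n₂/n₁)·sin θ₂ → θ₁ = 30°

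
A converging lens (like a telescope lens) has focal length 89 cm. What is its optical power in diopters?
P = 1/f = 1.124 D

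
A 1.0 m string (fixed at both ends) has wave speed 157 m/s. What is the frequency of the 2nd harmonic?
fₙ = nv/(2L) = 157 Hz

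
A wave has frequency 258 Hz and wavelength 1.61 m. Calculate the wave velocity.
v = fλ = 415.4 m/s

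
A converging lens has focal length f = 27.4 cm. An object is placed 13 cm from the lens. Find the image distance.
1/di = 1/f − 1/do → di = -24.74 cm (virtual image)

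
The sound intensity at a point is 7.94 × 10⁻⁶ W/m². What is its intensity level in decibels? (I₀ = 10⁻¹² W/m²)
β = 10·log₁₀(I/I₀) = 69 dB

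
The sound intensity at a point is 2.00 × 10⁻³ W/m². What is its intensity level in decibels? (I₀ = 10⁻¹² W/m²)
β = 10·log₁₀(I/I₀) = 93.01 dB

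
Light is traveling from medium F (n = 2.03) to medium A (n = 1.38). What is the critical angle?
θc = arcsin(n₂/n₁) = 42.83°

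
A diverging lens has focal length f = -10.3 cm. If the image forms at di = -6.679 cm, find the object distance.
1/do = 1/f − 1/di → do = 19 cm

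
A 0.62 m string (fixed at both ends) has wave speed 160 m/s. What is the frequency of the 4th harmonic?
fₙ = nv/(2L) = 516.1 Hz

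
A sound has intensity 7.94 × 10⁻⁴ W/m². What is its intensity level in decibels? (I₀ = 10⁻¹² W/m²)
β = 10·log₁₀(I/I₀) = 89 dB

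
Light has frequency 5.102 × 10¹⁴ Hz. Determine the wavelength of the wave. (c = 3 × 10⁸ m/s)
λ = c/f = 588 nm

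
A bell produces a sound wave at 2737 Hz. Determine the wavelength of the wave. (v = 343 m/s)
λ = v/f = 0.1253 m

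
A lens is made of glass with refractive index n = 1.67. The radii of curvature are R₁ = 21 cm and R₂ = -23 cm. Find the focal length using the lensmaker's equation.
1/f = (n − 1)(1/R₁ − 1/R₂) → f = 16.38 cm (converging lens)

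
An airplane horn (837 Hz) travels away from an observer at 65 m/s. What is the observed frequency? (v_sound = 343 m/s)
f_obs = f·v/(v + v_s) = 703.7 Hz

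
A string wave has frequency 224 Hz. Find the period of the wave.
T = 1/f = 0.004464 s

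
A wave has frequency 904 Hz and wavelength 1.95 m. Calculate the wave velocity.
v = fλ = 1763 m/s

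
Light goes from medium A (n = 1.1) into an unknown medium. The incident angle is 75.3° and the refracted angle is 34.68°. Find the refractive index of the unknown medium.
n₂ = n₁·sin θ₁ / sin θ₂ = 1.87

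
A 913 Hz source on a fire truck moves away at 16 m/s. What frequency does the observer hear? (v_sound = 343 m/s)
f_obs = f·v/(v + v_s) = 872.3 Hz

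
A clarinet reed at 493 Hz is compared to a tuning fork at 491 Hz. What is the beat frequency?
2 Hz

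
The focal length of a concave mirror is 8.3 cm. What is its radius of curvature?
R = 2|f| = 16.6 cm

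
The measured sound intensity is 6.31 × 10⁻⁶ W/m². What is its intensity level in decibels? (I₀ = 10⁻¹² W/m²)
β = 10·log₁₀(I/I₀) = 68 dB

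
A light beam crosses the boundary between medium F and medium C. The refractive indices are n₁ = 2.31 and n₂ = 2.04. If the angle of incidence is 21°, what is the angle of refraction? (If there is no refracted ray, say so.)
sin θ₂ = (n₁/n₂)·sin θ₁ = 0.4058 → θ₂ = 23.94°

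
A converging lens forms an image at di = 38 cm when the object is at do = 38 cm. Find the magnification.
M = −di/do = -1 (inverted image)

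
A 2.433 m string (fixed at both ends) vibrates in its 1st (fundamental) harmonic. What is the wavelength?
λₙ = 2L/n = 4.866 m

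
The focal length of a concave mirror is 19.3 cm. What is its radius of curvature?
R = 2|f| = 38.6 cm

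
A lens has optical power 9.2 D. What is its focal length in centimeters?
f = 1/P = 10.87 cm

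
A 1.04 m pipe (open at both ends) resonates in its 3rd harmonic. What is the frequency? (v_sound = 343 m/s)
fₙ = nv/(2L) = 494.7 Hz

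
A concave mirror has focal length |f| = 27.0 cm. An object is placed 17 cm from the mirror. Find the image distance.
f = +27.0 cm (concave); 1/di = 1/f − 1/do → di = -45.9 cm (virtual image, behind mirror)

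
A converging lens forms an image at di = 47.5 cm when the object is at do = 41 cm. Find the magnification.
M = −di/do = -1.159 (inverted image)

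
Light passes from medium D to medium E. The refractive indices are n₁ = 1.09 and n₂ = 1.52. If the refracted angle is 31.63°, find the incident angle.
sin θ₁ = (n₂/n₁)·sin θ₂ → θ₁ = 47°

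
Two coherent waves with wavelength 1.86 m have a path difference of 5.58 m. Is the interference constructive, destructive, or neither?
constructive — path difference = 3λ, a whole number of wavelengths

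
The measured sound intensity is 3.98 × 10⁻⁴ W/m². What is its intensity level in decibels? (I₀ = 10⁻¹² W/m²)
β = 10·log₁₀(I/I₀) = 86 dB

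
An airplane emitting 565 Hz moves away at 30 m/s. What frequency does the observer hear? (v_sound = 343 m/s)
f_obs = f·v/(v + v_s) = 519.6 Hz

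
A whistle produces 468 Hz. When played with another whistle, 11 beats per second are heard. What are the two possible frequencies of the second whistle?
f₂ = 468 ± 11 Hz → 479 Hz or 457 Hz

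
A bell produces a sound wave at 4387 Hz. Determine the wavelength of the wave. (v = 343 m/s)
λ = v/f = 0.07819 m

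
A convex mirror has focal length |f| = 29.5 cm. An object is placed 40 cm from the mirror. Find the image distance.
f = −29.5 cm (convex); 1/di = 1/f − 1/do → di = -16.98 cm (virtual image, behind mirror)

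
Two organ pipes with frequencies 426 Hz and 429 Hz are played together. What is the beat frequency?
3 Hz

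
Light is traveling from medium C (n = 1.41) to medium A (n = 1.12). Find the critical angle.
θc = arcsin(n₂/n₁) = 52.59°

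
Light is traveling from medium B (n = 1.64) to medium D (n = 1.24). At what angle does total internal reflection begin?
θc = arcsin(n₂/n₁) = 49.12°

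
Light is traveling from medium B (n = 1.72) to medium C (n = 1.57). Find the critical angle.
θc = arcsin(n₂/n₁) = 65.89°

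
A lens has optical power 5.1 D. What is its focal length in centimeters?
f = 1/P = 19.61 cm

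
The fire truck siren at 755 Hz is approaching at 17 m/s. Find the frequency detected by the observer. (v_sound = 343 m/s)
f_obs = f·v/(v − v_s) = 794.4 Hz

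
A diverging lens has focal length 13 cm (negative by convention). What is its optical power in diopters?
P = 1/f = -7.692 D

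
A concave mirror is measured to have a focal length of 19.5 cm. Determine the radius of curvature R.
R = 2|f| = 39 cm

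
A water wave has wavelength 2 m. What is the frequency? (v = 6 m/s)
f = v/λ = 3 Hz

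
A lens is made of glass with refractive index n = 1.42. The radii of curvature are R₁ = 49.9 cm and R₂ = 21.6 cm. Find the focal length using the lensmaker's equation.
1/f = (n − 1)(1/R₁ − 1/R₂) → f = -90.68 cm (diverging lens)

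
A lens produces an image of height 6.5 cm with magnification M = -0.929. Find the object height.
ho = |hi|/|M| = 6.997 cm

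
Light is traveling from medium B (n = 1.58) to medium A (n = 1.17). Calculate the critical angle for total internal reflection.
θc = arcsin(n₂/n₁) = 47.77°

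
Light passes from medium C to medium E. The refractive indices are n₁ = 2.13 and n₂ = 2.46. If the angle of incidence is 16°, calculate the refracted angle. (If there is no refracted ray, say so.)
sin θ₂ = (n₁/n₂)·sin θ₁ = 0.2387 → θ₂ = 13.81°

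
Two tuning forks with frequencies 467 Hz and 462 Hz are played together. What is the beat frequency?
5 Hz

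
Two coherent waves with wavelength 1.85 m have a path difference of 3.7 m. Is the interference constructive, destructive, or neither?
constructive — path difference = 2λ, a whole number of wavelengths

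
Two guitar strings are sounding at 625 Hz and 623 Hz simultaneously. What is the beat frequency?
2 Hz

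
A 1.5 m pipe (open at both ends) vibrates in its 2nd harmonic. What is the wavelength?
λₙ = 2L/n = 1.5 m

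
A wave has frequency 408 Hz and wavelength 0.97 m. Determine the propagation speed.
v = fλ = 395.8 m/s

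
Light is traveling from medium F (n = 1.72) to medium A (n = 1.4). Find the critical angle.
θc = arcsin(n₂/n₁) = 54.48°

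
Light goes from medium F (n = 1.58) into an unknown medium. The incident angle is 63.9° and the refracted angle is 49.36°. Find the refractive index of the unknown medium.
n₂ = n₁·sin θ₁ / sin θ₂ = 1.87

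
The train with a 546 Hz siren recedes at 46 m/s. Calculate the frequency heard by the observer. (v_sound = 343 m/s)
f_obs = f·v/(v + v_s) = 481.4 Hz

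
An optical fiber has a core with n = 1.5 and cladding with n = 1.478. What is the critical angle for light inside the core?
θc = arcsin(n_cladding/n_core) = 80.17°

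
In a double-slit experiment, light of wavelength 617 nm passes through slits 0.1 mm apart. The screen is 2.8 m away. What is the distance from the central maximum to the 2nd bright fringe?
y = mλL/d = 34.55 mm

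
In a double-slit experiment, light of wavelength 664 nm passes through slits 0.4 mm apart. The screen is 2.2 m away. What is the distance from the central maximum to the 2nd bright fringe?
y = mλL/d = 7.304 mm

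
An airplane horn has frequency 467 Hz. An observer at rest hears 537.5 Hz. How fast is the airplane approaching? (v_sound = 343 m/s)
v_s = v·(1 − f/f_obs) = 44.99 m/s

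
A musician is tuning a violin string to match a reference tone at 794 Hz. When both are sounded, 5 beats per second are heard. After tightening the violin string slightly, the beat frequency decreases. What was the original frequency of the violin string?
789 Hz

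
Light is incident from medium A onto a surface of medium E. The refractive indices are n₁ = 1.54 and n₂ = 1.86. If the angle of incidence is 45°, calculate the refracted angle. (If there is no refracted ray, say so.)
sin θ₂ = (n₁/n₂)·sin θ₁ = 0.5855 → θ₂ = 35.84°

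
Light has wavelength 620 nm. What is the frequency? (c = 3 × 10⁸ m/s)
f = c/λ = 4.839 × 10¹⁴ Hz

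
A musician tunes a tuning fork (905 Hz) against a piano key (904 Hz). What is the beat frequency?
1 Hz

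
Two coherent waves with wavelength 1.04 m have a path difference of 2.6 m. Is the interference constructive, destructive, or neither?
destructive — path difference = 2.5λ, an odd multiple of λ/2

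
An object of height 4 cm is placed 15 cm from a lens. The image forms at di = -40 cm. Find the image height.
hi = (-di/do) × ho = 10.67 cm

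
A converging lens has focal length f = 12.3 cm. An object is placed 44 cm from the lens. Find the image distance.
1/di = 1/f − 1/do → di = 17.07 cm (real image)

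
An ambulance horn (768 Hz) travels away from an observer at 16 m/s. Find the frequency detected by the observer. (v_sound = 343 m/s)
f_obs = f·v/(v + v_s) = 733.8 Hz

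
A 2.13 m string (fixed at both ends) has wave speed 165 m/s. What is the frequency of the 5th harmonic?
fₙ = nv/(2L) = 193.7 Hz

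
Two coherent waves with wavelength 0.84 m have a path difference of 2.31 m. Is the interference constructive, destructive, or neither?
neither (partial) — path difference = 2.75λ, neither a whole number of wavelengths nor an odd multiple of λ/2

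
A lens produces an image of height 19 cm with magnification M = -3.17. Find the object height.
ho = |hi|/|M| = 5.994 cm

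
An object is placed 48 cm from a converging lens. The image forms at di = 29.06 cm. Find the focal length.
1/f = 1/do + 1/di → f = 18.1 cm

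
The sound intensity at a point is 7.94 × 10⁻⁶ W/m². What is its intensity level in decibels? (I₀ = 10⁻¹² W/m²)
β = 10·log₁₀(I/I₀) = 69 dB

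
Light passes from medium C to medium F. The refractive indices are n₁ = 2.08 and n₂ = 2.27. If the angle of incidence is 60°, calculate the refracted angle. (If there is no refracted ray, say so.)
sin θ₂ = (n₁/n₂)·sin θ₁ = 0.7935 → θ₂ = 52.52°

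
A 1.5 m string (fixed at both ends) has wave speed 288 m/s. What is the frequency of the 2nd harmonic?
fₙ = nv/(2L) = 192 Hz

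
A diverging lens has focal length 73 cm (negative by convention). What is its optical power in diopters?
P = 1/f = -1.37 D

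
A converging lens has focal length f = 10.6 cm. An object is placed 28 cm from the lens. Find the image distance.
1/di = 1/f − 1/do → di = 17.06 cm (real image)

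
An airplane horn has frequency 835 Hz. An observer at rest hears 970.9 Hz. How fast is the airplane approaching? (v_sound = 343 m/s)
v_s = v·(1 − f/f_obs) = 48.01 m/s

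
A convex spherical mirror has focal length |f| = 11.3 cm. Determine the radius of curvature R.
R = 2|f| = 22.6 cm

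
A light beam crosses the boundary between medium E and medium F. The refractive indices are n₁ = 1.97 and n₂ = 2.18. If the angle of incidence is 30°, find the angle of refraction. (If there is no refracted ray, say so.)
sin θ₂ = (n₁/n₂)·sin θ₁ = 0.4518 → θ₂ = 26.86°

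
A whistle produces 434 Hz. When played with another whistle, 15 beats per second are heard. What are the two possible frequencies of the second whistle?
f₂ = 434 ± 15 Hz → 449 Hz or 419 Hz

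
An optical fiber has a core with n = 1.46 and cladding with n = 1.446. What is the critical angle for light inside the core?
θc = arcsin(n_cladding/n_core) = 82.06°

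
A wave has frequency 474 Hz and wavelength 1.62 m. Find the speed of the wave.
v = fλ = 767.9 m/s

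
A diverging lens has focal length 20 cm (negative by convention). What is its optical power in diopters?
P = 1/f = -5 D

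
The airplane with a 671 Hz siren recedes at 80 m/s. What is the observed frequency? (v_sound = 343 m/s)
f_obs = f·v/(v + v_s) = 544.1 Hz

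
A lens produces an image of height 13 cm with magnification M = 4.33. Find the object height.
ho = |hi|/|M| = 3.002 cm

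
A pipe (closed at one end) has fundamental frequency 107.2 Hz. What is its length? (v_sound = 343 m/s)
L = v/(4f₁) = 0.7999 m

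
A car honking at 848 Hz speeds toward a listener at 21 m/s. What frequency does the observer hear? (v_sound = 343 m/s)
f_obs = f·v/(v − v_s) = 903.3 Hz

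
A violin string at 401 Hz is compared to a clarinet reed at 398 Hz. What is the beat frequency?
3 Hz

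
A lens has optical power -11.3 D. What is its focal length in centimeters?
f = 1/P = -8.85 cm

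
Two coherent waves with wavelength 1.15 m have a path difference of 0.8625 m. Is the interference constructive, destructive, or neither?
neither (partial) — path difference = 0.75λ, neither a whole number of wavelengths nor an odd multiple of λ/2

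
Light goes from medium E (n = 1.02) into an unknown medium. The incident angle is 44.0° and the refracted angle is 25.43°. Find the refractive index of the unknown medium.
n₂ = n₁·sin θ₁ / sin θ₂ = 1.65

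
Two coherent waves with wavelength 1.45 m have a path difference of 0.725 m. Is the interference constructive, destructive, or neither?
destructive — path difference = 0.5λ, an odd multiple of λ/2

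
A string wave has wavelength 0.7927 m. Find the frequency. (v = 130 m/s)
f = v/λ = 164 Hz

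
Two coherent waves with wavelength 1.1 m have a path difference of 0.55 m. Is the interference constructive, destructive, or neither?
destructive — path difference = 0.5λ, an odd multiple of λ/2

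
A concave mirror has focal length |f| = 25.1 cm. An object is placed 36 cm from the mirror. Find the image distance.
f = +25.1 cm (concave); 1/di = 1/f − 1/do → di = 82.9 cm (real image, in front of mirror)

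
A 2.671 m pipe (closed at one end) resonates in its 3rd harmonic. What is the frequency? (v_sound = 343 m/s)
fₙ = nv/(4L) = 96.31 Hz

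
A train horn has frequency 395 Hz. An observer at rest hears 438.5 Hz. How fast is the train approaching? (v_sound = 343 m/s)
v_s = v·(1 − f/f_obs) = 34.03 m/s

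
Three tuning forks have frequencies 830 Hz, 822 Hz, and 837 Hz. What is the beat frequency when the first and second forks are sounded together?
8 Hz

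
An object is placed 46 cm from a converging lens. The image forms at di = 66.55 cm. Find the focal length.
1/f = 1/do + 1/di → f = 27.2 cm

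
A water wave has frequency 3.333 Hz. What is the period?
T = 1/f = 0.3 s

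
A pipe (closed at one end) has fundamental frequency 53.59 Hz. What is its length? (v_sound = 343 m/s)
L = v/(4f₁) = 1.6 m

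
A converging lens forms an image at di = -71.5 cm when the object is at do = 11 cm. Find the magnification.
M = −di/do = 6.5 (upright image)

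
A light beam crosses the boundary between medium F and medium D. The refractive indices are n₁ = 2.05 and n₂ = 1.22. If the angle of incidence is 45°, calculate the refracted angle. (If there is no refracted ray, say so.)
sin θ₂ = (n₁/n₂)·sin θ₁ = 1.188 > 1, so there is no refracted ray — the light undergoes total internal reflection.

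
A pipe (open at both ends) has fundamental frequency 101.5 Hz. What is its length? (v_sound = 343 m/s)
L = v/(2f₁) = 1.69 m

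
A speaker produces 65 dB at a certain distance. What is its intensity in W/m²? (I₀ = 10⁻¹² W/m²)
I = I₀·10^(β/10) = 3.16 × 10⁻⁶ W/m²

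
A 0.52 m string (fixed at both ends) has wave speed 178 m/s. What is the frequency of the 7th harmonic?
fₙ = nv/(2L) = 1198 Hz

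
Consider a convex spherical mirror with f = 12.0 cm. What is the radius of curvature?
R = 2|f| = 24 cm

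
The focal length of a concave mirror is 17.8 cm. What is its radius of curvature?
R = 2|f| = 35.6 cm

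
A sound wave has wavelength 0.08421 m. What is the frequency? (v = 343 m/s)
f = v/λ = 4073 Hz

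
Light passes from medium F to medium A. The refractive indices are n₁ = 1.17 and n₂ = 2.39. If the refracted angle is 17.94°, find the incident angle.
sin θ₁ = (n₂/n₁)·sin θ₂ → θ₁ = 38.99°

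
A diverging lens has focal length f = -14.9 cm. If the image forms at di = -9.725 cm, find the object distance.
1/do = 1/f − 1/di → do = 28 cm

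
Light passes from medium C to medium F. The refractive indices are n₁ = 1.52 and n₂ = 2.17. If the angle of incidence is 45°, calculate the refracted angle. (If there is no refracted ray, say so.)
sin θ₂ = (n₁/n₂)·sin θ₁ = 0.4953 → θ₂ = 29.69°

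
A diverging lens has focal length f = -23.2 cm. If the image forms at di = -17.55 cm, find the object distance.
1/do = 1/f − 1/di → do = 72.06 cm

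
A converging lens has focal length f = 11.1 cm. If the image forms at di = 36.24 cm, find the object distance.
1/do = 1/f − 1/di → do = 16 cm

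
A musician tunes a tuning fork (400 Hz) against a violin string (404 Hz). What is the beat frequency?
4 Hz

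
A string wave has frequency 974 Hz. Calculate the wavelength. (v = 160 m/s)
λ = v/f = 0.1643 m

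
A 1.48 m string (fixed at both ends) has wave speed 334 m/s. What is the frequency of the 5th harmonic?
fₙ = nv/(2L) = 564.2 Hz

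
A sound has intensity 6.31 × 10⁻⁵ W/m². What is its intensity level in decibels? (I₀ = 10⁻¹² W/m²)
β = 10·log₁₀(I/I₀) = 78 dB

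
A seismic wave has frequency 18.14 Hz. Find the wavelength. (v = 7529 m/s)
λ = v/f = 415 m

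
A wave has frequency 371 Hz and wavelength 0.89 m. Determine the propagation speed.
v = fλ = 330.2 m/s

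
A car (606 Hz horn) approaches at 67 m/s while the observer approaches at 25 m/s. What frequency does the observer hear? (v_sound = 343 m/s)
f_obs = f·(v + v_o)/(v − v_s) = 808 Hz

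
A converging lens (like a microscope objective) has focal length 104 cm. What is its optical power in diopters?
P = 1/f = 0.9615 D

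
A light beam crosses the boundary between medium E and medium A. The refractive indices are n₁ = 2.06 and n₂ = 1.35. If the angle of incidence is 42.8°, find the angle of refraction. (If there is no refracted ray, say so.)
sin θ₂ = (n₁/n₂)·sin θ₁ = 1.037 > 1, so there is no refracted ray — the light undergoes total internal reflection.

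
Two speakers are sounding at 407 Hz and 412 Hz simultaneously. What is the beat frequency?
5 Hz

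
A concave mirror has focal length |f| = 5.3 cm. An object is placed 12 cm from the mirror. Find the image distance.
f = +5.3 cm (concave); 1/di = 1/f − 1/do → di = 9.493 cm (real image, in front of mirror)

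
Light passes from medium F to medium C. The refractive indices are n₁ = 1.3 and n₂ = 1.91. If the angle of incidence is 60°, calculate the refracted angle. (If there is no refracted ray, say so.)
sin θ₂ = (n₁/n₂)·sin θ₁ = 0.5894 → θ₂ = 36.12°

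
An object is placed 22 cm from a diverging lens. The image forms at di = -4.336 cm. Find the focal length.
1/f = 1/do + 1/di → f = -5.4 cm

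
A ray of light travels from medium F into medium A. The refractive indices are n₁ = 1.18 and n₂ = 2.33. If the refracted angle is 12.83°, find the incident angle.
sin θ₁ = (n₂/n₁)·sin θ₂ → θ₁ = 26.01°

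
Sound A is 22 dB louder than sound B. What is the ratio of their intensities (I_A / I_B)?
I_A/I_B = 10^(Δβ/10) = 158.5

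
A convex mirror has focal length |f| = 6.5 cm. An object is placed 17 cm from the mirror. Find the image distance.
f = −6.5 cm (convex); 1/di = 1/f − 1/do → di = -4.702 cm (virtual image, behind mirror)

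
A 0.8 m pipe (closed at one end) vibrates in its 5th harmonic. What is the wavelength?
λₙ = 4L/n = 0.64 m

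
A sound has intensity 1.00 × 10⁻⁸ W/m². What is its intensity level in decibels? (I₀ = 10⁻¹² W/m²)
β = 10·log₁₀(I/I₀) = 40 dB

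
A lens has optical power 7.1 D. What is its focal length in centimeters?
f = 1/P = 14.08 cm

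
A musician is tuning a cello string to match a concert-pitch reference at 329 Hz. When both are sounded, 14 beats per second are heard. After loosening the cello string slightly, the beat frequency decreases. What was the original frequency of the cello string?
343 Hz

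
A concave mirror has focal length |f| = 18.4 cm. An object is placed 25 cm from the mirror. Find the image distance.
f = +18.4 cm (concave); 1/di = 1/f − 1/do → di = 69.7 cm (real image, in front of mirror)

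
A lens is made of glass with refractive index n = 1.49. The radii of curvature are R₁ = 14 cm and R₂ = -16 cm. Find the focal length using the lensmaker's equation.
1/f = (n − 1)(1/R₁ − 1/R₂) → f = 15.24 cm (converging lens)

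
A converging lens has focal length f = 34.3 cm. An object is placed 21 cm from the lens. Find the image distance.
1/di = 1/f − 1/do → di = -54.16 cm (virtual image)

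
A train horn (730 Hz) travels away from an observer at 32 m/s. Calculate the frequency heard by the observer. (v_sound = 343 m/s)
f_obs = f·v/(v + v_s) = 667.7 Hz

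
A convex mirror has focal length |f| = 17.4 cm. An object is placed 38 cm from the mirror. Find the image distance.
f = −17.4 cm (convex); 1/di = 1/f − 1/do → di = -11.94 cm (virtual image, behind mirror)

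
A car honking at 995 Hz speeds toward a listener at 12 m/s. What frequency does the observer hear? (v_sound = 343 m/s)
f_obs = f·v/(v − v_s) = 1031 Hz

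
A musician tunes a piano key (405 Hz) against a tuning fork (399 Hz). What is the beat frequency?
6 Hz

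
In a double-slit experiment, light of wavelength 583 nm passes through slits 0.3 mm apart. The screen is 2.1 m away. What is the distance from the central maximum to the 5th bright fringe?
y = mλL/d = 20.41 mm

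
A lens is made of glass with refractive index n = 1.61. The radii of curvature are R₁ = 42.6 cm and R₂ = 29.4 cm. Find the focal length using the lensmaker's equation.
1/f = (n − 1)(1/R₁ − 1/R₂) → f = -155.5 cm (diverging lens)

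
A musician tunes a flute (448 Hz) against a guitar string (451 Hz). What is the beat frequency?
3 Hz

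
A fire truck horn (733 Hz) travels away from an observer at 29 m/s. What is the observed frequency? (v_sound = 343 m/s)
f_obs = f·v/(v + v_s) = 675.9 Hz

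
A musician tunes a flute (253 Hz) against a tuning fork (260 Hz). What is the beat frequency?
7 Hz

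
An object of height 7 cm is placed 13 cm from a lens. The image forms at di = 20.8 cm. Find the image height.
hi = (-di/do) × ho = -11.2 cm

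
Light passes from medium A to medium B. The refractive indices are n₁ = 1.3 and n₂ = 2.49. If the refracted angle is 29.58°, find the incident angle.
sin θ₁ = (n₂/n₁)·sin θ₂ → θ₁ = 71°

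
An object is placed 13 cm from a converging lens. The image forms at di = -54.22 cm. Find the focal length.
1/f = 1/do + 1/di → f = 17.1 cm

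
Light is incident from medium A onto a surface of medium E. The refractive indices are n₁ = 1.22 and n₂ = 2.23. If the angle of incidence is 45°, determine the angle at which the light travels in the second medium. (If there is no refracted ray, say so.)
sin θ₂ = (n₁/n₂)·sin θ₁ = 0.3868 → θ₂ = 22.76°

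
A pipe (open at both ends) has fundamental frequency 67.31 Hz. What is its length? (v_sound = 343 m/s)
L = v/(2f₁) = 2.548 m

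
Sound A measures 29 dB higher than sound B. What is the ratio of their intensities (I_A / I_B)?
I_A/I_B = 10^(Δβ/10) = 794.3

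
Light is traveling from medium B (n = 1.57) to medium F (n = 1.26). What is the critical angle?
θc = arcsin(n₂/n₁) = 53.37°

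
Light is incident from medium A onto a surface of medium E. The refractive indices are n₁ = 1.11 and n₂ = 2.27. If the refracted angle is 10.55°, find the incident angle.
sin θ₁ = (n₂/n₁)·sin θ₂ → θ₁ = 21.99°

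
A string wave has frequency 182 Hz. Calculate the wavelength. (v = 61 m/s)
λ = v/f = 0.3352 m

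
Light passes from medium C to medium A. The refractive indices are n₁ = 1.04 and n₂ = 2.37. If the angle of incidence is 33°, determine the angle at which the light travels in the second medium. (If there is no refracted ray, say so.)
sin θ₂ = (n₁/n₂)·sin θ₁ = 0.239 → θ₂ = 13.83°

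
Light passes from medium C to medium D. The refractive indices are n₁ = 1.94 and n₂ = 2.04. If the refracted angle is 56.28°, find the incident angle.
sin θ₁ = (n₂/n₁)·sin θ₂ → θ₁ = 61°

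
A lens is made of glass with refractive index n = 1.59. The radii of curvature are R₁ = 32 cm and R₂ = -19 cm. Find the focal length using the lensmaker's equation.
1/f = (n − 1)(1/R₁ − 1/R₂) → f = 20.21 cm (converging lens)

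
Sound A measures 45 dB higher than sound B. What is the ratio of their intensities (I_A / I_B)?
I_A/I_B = 10^(Δβ/10) = 31620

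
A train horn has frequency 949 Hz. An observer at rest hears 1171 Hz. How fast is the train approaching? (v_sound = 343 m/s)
v_s = v·(1 − f/f_obs) = 65.03 m/s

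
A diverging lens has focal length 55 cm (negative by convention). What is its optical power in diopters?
P = 1/f = -1.818 D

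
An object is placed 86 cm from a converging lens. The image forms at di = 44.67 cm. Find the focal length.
1/f = 1/do + 1/di → f = 29.4 cm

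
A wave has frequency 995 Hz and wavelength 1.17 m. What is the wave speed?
v = fλ = 1164 m/s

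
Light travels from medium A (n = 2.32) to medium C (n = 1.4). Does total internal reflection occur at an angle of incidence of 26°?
θc = arcsin(n₂/n₁) = 37.12°; 26° < θc, so no — the ray refracts.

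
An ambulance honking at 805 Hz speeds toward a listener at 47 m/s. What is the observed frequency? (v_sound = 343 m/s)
f_obs = f·v/(v − v_s) = 932.8 Hz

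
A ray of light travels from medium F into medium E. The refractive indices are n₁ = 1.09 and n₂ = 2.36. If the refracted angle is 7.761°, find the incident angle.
sin θ₁ = (n₂/n₁)·sin θ₂ → θ₁ = 17°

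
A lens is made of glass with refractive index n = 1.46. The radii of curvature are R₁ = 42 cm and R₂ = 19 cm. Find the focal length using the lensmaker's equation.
1/f = (n − 1)(1/R₁ − 1/R₂) → f = -75.43 cm (diverging lens)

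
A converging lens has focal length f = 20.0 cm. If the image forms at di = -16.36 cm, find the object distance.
1/do = 1/f − 1/di → do = 8.999 cm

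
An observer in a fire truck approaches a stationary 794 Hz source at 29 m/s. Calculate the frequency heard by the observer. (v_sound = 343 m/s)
f_obs = f·(v + v_o)/v = 861.1 Hz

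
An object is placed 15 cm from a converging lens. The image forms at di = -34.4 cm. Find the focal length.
1/f = 1/do + 1/di → f = 26.6 cm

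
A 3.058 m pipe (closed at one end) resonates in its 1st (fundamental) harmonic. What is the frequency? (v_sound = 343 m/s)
fₙ = nv/(4L) = 28.04 Hz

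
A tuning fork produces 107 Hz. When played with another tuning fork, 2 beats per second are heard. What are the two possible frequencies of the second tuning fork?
f₂ = 107 ± 2 Hz → 109 Hz or 105 Hz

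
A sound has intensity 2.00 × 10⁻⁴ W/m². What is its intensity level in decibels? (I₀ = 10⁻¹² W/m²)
β = 10·log₁₀(I/I₀) = 83.01 dB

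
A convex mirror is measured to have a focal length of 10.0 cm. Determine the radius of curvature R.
R = 2|f| = 20 cm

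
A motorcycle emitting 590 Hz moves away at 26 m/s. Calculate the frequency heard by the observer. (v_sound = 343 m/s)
f_obs = f·v/(v + v_s) = 548.4 Hz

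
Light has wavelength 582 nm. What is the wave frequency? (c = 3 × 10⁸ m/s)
f = c/λ = 5.155 × 10¹⁴ Hz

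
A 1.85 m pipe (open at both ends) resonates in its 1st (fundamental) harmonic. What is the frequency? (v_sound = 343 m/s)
fₙ = nv/(2L) = 92.7 Hz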